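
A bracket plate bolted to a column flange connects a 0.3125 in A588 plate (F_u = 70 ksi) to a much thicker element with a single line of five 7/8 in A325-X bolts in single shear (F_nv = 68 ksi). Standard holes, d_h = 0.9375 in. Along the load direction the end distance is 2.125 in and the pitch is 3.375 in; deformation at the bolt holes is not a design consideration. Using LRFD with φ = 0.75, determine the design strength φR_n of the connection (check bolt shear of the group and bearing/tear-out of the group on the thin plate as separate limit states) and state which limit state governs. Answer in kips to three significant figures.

153 kips (bolt shear governs)

Bolt shear: A_b = π·0.875²/4 = 0.6013 in²; R_n = 68 × 0.6013 × 5 × 1 = 204.4 kips → 0.75 × 204.4 = 153 kips.
Bearing (1.5 l_c t F_u ≤ 3.0 d t F_u): upper limit = 3.0·0.875·0.3125·70 = 57.42 kips.
  Edge l_c = 2.125 − 0.9375/2 = 1.656 → r_n = 54.35 kips; interior l_c = 3.375 − 0.9375 = 2.438 → r_n = 57.42 kips.
  R_n,bearing = 1·54.35 + 4·57.42 = 284 kips → 0.75 × 284 = 213 kips.
Bolt shear governs: 153 kips.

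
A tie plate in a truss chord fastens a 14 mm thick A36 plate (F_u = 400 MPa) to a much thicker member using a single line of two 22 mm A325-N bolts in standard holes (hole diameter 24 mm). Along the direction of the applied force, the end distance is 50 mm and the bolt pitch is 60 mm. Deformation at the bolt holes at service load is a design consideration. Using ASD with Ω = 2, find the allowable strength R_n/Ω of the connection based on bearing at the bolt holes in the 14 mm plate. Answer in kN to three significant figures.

Per bolt r_n = 1.2 l_c t F_u ≤ 2.4 d t F_u; upper limit = 2.4 × 22 × 14 × 400 / 1000 = 295.7 kN.
Edge bolt: l_c = 50 − 24/2 = 38 mm → 1.2 × 38 × 14 × 400 / 1000 = 255.4 → r_n = 255.4 kN.
Interior bolts: l_c = 60 − 24 = 36 mm → 1.2 × 36 × 14 × 400 / 1000 = 241.9 → r_n = 241.9 kN.
R_n = 1 × 255.4 + 1 × 241.9 = 497.3 kN.
Allowable strength R_n/Ω = 497.3 / 2 = 249 kN.

249 kN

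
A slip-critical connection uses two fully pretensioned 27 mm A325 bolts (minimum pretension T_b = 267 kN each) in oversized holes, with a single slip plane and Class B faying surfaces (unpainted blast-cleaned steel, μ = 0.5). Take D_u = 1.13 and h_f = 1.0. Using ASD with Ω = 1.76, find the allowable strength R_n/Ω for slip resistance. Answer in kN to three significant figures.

R_n = μ · D_u · h_f · T_b · n_s · n_b = 0.5 × 1.13 × 1.0 × 267 × 1 × 2 = 301.7 kN.
Allowable strength R_n/Ω = 301.7 / 1.76 = 171 kN.

171 kN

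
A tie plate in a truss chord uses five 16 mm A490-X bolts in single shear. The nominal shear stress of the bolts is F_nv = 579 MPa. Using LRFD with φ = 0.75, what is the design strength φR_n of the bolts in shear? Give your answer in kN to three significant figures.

437 kN

A_b = π × 16² / 4 = 201.1 mm².
R_n = F_nv · A_b · n · n_s = 579 × 201.1 × 5 × 1 / 1000 = 582.1 kN.
Design strength φR_n = 0.75 × 582.1 = 437 kN.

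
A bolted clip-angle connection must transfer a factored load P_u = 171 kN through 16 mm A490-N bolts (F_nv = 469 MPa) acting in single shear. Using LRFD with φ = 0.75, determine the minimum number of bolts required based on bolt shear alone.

3 bolts

A_b = π·16²/4 = 201.1 mm².
Per-bolt design strength φR_n = 0.75 × 469 × 201.1 × 1 / 1000 = 70.72 kN.
n ≥ 171 / 70.72 = 2.418 → use 3 bolts.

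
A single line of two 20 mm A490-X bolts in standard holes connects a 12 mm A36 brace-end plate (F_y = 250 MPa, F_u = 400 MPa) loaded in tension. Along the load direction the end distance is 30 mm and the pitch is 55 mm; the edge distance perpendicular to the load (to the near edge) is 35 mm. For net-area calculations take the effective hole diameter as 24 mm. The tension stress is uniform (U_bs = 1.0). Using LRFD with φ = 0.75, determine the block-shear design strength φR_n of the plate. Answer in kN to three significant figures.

189 kN

Shear plane L_v = 30 + 1·55 = 85 mm; A_gv = 85 × 12 = 1020 mm².
A_nv = (85 − 1.5·24) × 12 = 588 mm².
A_nt = (35 − 0.5·24) × 12 = 276 mm².
0.6 F_u A_nv = 141.1 kN; 0.6 F_y A_gv = 153 kN → shear rupture governs the shear term.
R_n = 141.1 + 1.0 × 400 × 276 / 1000 = 251.5 kN.
Design strength φR_n = 0.75 × 251.5 = 189 kN.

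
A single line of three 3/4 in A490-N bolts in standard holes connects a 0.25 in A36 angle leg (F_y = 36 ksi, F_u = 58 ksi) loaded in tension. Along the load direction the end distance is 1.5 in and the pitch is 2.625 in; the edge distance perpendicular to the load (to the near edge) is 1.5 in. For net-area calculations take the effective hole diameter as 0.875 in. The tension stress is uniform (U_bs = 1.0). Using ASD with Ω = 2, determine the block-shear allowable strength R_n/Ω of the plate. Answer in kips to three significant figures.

Shear plane L_v = 1.5 + 2·2.625 = 6.75 in; A_gv = 6.75 × 0.25 = 1.688 in².
A_nv = (6.75 − 2.5·0.875) × 0.25 = 1.141 in².
A_nt = (1.5 − 0.5·0.875) × 0.25 = 0.2656 in².
0.6 F_u A_nv = 39.69 kips; 0.6 F_y A_gv = 36.45 kips → shear yielding governs the shear term.
R_n = 36.45 + 1.0 × 58 × 0.2656 = 51.86 kips.
Allowable strength R_n/Ω = 51.86 / 2 = 25.9 kips.

25.9 kips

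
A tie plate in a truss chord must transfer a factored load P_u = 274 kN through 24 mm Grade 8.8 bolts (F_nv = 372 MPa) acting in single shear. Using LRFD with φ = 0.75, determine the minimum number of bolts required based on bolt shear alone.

A_b = π·24²/4 = 452.4 mm².
Per-bolt design strength φR_n = 0.75 × 372 × 452.4 × 1 / 1000 = 126.2 kN.
n ≥ 274 / 126.2 = 2.171 → use 3 bolts.

3 bolts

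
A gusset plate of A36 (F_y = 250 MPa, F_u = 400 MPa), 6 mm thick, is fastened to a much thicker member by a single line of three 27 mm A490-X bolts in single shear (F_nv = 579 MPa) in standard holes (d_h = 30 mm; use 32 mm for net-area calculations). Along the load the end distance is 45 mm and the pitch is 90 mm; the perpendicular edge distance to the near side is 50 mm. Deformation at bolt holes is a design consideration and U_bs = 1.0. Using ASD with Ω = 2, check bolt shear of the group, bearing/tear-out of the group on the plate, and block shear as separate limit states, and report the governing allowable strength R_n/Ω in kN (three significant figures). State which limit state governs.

Bolt shear: A_b = π·27²/4 = 572.6 mm²; R_n = 579 × 572.6 × 3 × 1 / 1000 = 994.5 kN → 994.5 / 2 = 497 kN.
Bearing: edge l_c = 30, r_n = 86.4 kN; interior l_c = 60, r_n = 155.5 kN; R_n = 86.4 + 2·155.5 = 397.4 kN → 199 kN.
Block shear: A_gv = 1350, A_nv = 870, A_nt = 204 mm²; R_n = min(0.6F_uA_nv, 0.6F_yA_gv) + U_bs·F_u·A_nt = 284.1 kN → 142 kN.
Block shear governs: 142 kN.

142 kN (block shear governs)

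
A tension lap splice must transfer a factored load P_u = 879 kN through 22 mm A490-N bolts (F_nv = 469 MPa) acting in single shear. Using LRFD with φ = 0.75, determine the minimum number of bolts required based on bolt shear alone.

7 bolts

A_b = π·22²/4 = 380.1 mm².
Per-bolt design strength φR_n = 0.75 × 469 × 380.1 × 1 / 1000 = 133.7 kN.
n ≥ 879 / 133.7 = 6.574 → use 7 bolts.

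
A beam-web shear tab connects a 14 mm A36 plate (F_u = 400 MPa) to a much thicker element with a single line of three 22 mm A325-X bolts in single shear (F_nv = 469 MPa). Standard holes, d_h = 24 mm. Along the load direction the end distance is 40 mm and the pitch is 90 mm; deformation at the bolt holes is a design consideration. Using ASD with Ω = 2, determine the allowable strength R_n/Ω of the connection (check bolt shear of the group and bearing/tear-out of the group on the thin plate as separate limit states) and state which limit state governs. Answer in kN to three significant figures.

267 kN (bolt shear governs)

Bolt shear: A_b = π·22²/4 = 380.1 mm²; R_n = 469 × 380.1 × 3 × 1 / 1000 = 534.8 kN → 534.8 / 2 = 267 kN.
Bearing (1.2 l_c t F_u ≤ 2.4 d t F_u): upper limit = 2.4·22·14·400 / 1000 = 295.7 kN.
  Edge l_c = 40 − 24/2 = 28 → r_n = 188.2 kN; interior l_c = 90 − 24 = 66 → r_n = 295.7 kN.
  R_n,bearing = 1·188.2 + 2·295.7 = 779.5 kN → 779.5 / 2 = 390 kN.
Bolt shear governs: 267 kN.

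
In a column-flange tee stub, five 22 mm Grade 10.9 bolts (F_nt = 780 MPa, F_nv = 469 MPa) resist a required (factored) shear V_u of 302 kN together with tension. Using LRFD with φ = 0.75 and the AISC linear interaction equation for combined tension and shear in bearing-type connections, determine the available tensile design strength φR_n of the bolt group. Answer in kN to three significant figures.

A_b = π·22²/4 = 380.1 mm²; f_rv = 302 × 1000 / (5 × 380.1) = 158.9 MPa.
F'_nt = 1.3 F_nt − (F_nt / φF_nv) f_rv = 1.3·780 − (780/(0.75·469))·158.9 = 661.7 MPa, capped at F_nt → F'_nt = 661.7 MPa.
R_n = F'_nt · A_b · n = 661.7 × 380.1 × 5 / 1000 = 1258 kN.
Design strength φR_n = 0.75 × 1258 = 943 kN.

943 kN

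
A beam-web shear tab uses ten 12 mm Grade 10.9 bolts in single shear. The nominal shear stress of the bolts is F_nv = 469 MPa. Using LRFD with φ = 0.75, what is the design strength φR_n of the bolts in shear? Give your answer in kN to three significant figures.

A_b = π × 12² / 4 = 113.1 mm².
R_n = F_nv · A_b · n · n_s = 469 × 113.1 × 10 × 1 / 1000 = 530.4 kN.
Design strength φR_n = 0.75 × 530.4 = 398 kN.

398 kN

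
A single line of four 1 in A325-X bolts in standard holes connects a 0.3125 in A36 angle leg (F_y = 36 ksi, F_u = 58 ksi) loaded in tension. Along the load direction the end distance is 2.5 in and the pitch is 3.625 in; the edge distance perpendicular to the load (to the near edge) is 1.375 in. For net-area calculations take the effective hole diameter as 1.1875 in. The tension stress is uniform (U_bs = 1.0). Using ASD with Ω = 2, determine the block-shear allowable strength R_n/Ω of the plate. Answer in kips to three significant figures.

Shear plane L_v = 2.5 + 3·3.625 = 13.38 in; A_gv = 13.38 × 0.3125 = 4.18 in².
A_nv = (13.38 − 3.5·1.1875) × 0.3125 = 2.881 in².
A_nt = (1.375 − 0.5·1.1875) × 0.3125 = 0.2441 in².
0.6 F_u A_nv = 100.3 kips; 0.6 F_y A_gv = 90.28 kips → shear yielding governs the shear term.
R_n = 90.28 + 1.0 × 58 × 0.2441 = 104.4 kips.
Allowable strength R_n/Ω = 104.4 / 2 = 52.2 kips.

52.2 kips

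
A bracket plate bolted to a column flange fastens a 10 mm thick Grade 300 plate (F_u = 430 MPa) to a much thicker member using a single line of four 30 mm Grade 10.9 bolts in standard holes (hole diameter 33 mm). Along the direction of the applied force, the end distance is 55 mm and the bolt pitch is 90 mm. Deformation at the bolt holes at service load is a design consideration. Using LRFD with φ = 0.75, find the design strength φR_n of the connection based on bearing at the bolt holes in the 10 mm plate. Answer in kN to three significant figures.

Per bolt r_n = 1.2 l_c t F_u ≤ 2.4 d t F_u; upper limit = 2.4 × 30 × 10 × 430 / 1000 = 309.6 kN.
Edge bolt: l_c = 55 − 33/2 = 38.5 mm → 1.2 × 38.5 × 10 × 430 / 1000 = 198.7 → r_n = 198.7 kN.
Interior bolts: l_c = 90 − 33 = 57 mm → 1.2 × 57 × 10 × 430 / 1000 = 294.1 → r_n = 294.1 kN.
R_n = 1 × 198.7 + 3 × 294.1 = 1081 kN.
Design strength φR_n = 0.75 × 1081 = 811 kN.

811 kN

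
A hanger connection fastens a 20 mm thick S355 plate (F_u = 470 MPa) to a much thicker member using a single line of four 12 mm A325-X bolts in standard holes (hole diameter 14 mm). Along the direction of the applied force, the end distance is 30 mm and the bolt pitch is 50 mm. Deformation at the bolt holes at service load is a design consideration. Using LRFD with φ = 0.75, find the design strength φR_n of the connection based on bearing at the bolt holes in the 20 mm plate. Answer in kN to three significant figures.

Per bolt r_n = 1.2 l_c t F_u ≤ 2.4 d t F_u; upper limit = 2.4 × 12 × 20 × 470 / 1000 = 270.7 kN.
Edge bolt: l_c = 30 − 14/2 = 23 mm → 1.2 × 23 × 20 × 470 / 1000 = 259.4 → r_n = 259.4 kN.
Interior bolts: l_c = 50 − 14 = 36 mm → 1.2 × 36 × 20 × 470 / 1000 = 406.1 → r_n = 270.7 kN.
R_n = 1 × 259.4 + 3 × 270.7 = 1072 kN.
Design strength φR_n = 0.75 × 1072 = 804 kN.

804 kN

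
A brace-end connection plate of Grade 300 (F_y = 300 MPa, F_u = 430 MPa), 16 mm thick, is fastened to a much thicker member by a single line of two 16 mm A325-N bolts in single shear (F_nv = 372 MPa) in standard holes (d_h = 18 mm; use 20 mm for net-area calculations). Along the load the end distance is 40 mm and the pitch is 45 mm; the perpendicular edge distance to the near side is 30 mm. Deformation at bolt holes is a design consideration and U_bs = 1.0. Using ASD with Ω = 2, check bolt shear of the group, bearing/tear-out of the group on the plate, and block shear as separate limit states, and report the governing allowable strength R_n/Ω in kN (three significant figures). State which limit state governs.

74.8 kN (bolt shear governs)

Bolt shear: A_b = π·16²/4 = 201.1 mm²; R_n = 372 × 201.1 × 2 × 1 / 1000 = 149.6 kN → 149.6 / 2 = 74.8 kN.
Bearing: edge l_c = 31, r_n = 255.9 kN; interior l_c = 27, r_n = 222.9 kN; R_n = 255.9 + 1·222.9 = 478.8 kN → 239 kN.
Block shear: A_gv = 1360, A_nv = 880, A_nt = 320 mm²; R_n = min(0.6F_uA_nv, 0.6F_yA_gv) + U_bs·F_u·A_nt = 364.6 kN → 182 kN.
Bolt shear governs: 74.8 kN.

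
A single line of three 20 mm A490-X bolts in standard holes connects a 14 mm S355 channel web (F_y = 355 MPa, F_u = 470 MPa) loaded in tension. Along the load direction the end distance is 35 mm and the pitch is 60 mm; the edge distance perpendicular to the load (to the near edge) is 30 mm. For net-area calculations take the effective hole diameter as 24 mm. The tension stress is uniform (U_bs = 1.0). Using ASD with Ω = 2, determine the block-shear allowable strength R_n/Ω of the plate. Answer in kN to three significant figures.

247 kN

Shear plane L_v = 35 + 2·60 = 155 mm; A_gv = 155 × 14 = 2170 mm².
A_nv = (155 − 2.5·24) × 14 = 1330 mm².
A_nt = (30 − 0.5·24) × 14 = 252 mm².
0.6 F_u A_nv = 375.1 kN; 0.6 F_y A_gv = 462.2 kN → shear rupture governs the shear term.
R_n = 375.1 + 1.0 × 470 × 252 / 1000 = 493.5 kN.
Allowable strength R_n/Ω = 493.5 / 2 = 247 kN.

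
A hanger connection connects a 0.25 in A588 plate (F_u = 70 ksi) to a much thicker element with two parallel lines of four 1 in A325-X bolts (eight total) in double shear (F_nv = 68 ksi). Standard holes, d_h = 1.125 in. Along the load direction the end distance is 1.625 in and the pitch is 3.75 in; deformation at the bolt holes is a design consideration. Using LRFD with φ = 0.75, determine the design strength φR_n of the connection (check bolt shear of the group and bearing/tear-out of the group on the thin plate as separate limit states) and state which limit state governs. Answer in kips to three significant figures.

222 kips (bearing governs)

Bolt shear: A_b = π·1²/4 = 0.7854 in²; R_n = 68 × 0.7854 × 8 × 2 = 854.5 kips → 0.75 × 854.5 = 641 kips.
Bearing (1.2 l_c t F_u ≤ 2.4 d t F_u): upper limit = 2.4·1·0.25·70 = 42 kips.
  Edge l_c = 1.625 − 1.125/2 = 1.062 → r_n = 22.31 kips; interior l_c = 3.75 − 1.125 = 2.625 → r_n = 42 kips.
  R_n,bearing = 2·22.31 + 6·42 = 296.6 kips → 0.75 × 296.6 = 222 kips.
Bearing governs: 222 kips.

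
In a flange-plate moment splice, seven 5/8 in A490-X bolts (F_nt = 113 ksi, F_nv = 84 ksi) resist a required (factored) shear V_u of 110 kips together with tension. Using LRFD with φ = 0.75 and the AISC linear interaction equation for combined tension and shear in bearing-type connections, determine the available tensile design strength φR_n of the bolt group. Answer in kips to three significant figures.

88.6 kips

A_b = π·0.625²/4 = 0.3068 in²; f_rv = 110 / (7 × 0.3068) = 51.22 ksi.
F'_nt = 1.3 F_nt − (F_nt / φF_nv) f_rv = 1.3·113 − (113/(0.75·84))·51.22 = 55.03 ksi, capped at F_nt → F'_nt = 55.03 ksi.
R_n = F'_nt · A_b · n = 55.03 × 0.3068 × 7 = 118.2 kips.
Design strength φR_n = 0.75 × 118.2 = 88.6 kips.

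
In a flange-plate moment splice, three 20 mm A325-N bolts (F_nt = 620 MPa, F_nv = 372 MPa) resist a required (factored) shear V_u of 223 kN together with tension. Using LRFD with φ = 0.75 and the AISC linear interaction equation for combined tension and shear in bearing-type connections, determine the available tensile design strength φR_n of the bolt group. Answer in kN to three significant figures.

A_b = π·20²/4 = 314.2 mm²; f_rv = 223 × 1000 / (3 × 314.2) = 236.6 MPa.
F'_nt = 1.3 F_nt − (F_nt / φF_nv) f_rv = 1.3·620 − (620/(0.75·372))·236.6 = 280.2 MPa, capped at F_nt → F'_nt = 280.2 MPa.
R_n = F'_nt · A_b · n = 280.2 × 314.2 × 3 / 1000 = 264.1 kN.
Design strength φR_n = 0.75 × 264.1 = 198 kN.

198 kN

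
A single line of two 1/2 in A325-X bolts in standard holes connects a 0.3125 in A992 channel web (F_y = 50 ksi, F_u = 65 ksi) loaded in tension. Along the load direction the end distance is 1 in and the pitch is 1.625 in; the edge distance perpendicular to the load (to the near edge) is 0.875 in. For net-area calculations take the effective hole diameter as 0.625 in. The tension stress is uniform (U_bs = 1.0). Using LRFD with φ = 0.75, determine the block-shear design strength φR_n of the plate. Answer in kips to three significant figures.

Shear plane L_v = 1 + 1·1.625 = 2.625 in; A_gv = 2.625 × 0.3125 = 0.8203 in².
A_nv = (2.625 − 1.5·0.625) × 0.3125 = 0.5273 in².
A_nt = (0.875 − 0.5·0.625) × 0.3125 = 0.1758 in².
0.6 F_u A_nv = 20.57 kips; 0.6 F_y A_gv = 24.61 kips → shear rupture governs the shear term.
R_n = 20.57 + 1.0 × 65 × 0.1758 = 31.99 kips.
Design strength φR_n = 0.75 × 31.99 = 24 kips.

24 kips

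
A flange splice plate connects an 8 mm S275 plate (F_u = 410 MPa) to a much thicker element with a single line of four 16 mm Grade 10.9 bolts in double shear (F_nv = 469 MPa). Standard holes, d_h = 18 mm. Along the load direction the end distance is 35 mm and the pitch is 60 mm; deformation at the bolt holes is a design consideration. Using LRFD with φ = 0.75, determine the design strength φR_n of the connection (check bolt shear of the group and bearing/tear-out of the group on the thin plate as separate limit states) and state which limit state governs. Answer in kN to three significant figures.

Bolt shear: A_b = π·16²/4 = 201.1 mm²; R_n = 469 × 201.1 × 4 × 2 / 1000 = 754.4 kN → 0.75 × 754.4 = 566 kN.
Bearing (1.2 l_c t F_u ≤ 2.4 d t F_u): upper limit = 2.4·16·8·410 / 1000 = 126 kN.
  Edge l_c = 35 − 18/2 = 26 → r_n = 102.3 kN; interior l_c = 60 − 18 = 42 → r_n = 126 kN.
  R_n,bearing = 1·102.3 + 3·126 = 480.2 kN → 0.75 × 480.2 = 360 kN.
Bearing governs: 360 kN.

360 kN (bearing governs)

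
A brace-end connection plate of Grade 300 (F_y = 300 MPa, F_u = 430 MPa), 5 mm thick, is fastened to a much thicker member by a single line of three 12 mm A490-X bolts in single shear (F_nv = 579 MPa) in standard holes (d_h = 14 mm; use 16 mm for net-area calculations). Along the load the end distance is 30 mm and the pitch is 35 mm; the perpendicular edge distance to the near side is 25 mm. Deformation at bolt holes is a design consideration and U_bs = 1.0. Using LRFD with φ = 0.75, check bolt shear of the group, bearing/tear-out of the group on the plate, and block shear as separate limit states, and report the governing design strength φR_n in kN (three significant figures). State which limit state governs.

85.5 kN (block shear governs)

Bolt shear: A_b = π·12²/4 = 113.1 mm²; R_n = 579 × 113.1 × 3 × 1 / 1000 = 196.5 kN → 0.75 × 196.5 = 147 kN.
Bearing: edge l_c = 23, r_n = 59.34 kN; interior l_c = 21, r_n = 54.18 kN; R_n = 59.34 + 2·54.18 = 167.7 kN → 126 kN.
Block shear: A_gv = 500, A_nv = 300, A_nt = 85 mm²; R_n = min(0.6F_uA_nv, 0.6F_yA_gv) + U_bs·F_u·A_nt = 114 kN → 85.5 kN.
Block shear governs: 85.5 kN.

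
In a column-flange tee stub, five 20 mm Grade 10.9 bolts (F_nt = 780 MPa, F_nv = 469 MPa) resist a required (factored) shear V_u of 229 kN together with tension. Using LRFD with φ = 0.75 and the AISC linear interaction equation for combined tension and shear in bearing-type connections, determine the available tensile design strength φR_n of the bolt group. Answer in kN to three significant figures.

A_b = π·20²/4 = 314.2 mm²; f_rv = 229 × 1000 / (5 × 314.2) = 145.8 MPa.
F'_nt = 1.3 F_nt − (F_nt / φF_nv) f_rv = 1.3·780 − (780/(0.75·469))·145.8 = 690.7 MPa, capped at F_nt → F'_nt = 690.7 MPa.
R_n = F'_nt · A_b · n = 690.7 × 314.2 × 5 / 1000 = 1085 kN.
Design strength φR_n = 0.75 × 1085 = 814 kN.

814 kN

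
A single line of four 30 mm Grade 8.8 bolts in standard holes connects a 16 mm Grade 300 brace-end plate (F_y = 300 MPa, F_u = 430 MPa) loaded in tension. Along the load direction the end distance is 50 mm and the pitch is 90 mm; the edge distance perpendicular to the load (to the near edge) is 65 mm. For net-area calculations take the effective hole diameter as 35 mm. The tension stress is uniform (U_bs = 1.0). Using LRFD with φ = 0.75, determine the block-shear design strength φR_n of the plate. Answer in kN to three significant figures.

Shear plane L_v = 50 + 3·90 = 320 mm; A_gv = 320 × 16 = 5120 mm².
A_nv = (320 − 3.5·35) × 16 = 3160 mm².
A_nt = (65 − 0.5·35) × 16 = 760 mm².
0.6 F_u A_nv = 815.3 kN; 0.6 F_y A_gv = 921.6 kN → shear rupture governs the shear term.
R_n = 815.3 + 1.0 × 430 × 760 / 1000 = 1142 kN.
Design strength φR_n = 0.75 × 1142 = 857 kN.

857 kN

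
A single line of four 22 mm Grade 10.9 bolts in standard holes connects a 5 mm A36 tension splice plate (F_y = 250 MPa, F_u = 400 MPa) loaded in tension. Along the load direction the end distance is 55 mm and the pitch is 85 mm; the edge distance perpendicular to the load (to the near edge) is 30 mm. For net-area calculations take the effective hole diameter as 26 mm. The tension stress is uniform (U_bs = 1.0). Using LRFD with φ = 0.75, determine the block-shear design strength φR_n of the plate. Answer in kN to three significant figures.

Shear plane L_v = 55 + 3·85 = 310 mm; A_gv = 310 × 5 = 1550 mm².
A_nv = (310 − 3.5·26) × 5 = 1095 mm².
A_nt = (30 − 0.5·26) × 5 = 85 mm².
0.6 F_u A_nv = 262.8 kN; 0.6 F_y A_gv = 232.5 kN → shear yielding governs the shear term.
R_n = 232.5 + 1.0 × 400 × 85 / 1000 = 266.5 kN.
Design strength φR_n = 0.75 × 266.5 = 200 kN.

200 kN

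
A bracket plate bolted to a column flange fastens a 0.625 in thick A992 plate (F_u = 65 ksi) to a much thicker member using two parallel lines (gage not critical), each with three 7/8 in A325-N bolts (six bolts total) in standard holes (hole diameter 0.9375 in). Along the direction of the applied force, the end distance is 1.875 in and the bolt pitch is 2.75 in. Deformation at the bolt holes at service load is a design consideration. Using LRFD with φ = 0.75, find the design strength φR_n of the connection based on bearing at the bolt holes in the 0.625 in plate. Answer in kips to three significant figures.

359 kips

Per bolt r_n = 1.2 l_c t F_u ≤ 2.4 d t F_u; upper limit = 2.4 × 0.875 × 0.625 × 65 = 85.31 kips.
Edge bolt: l_c = 1.875 − 0.9375/2 = 1.406 in → 1.2 × 1.406 × 0.625 × 65 = 68.55 → r_n = 68.55 kips.
Interior bolts: l_c = 2.75 − 0.9375 = 1.812 in → 1.2 × 1.812 × 0.625 × 65 = 88.36 → r_n = 85.31 kips.
R_n = 2 × 68.55 + 4 × 85.31 = 478.4 kips.
Design strength φR_n = 0.75 × 478.4 = 359 kips.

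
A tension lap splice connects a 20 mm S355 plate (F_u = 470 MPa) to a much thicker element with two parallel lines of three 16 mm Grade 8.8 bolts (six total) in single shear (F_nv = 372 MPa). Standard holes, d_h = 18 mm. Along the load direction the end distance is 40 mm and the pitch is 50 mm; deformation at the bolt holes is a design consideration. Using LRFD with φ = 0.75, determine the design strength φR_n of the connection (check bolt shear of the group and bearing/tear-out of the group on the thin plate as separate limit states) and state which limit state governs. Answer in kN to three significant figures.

Bolt shear: A_b = π·16²/4 = 201.1 mm²; R_n = 372 × 201.1 × 6 × 1 / 1000 = 448.8 kN → 0.75 × 448.8 = 337 kN.
Bearing (1.2 l_c t F_u ≤ 2.4 d t F_u): upper limit = 2.4·16·20·470 / 1000 = 361 kN.
  Edge l_c = 40 − 18/2 = 31 → r_n = 349.7 kN; interior l_c = 50 − 18 = 32 → r_n = 361 kN.
  R_n,bearing = 2·349.7 + 4·361 = 2143 kN → 0.75 × 2143 = 1610 kN.
Bolt shear governs: 337 kN.

337 kN (bolt shear governs)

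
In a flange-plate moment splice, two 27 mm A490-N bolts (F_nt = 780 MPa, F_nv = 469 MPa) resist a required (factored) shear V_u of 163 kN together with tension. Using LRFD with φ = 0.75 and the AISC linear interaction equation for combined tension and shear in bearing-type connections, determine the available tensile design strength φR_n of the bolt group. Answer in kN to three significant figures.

600 kN

A_b = π·27²/4 = 572.6 mm²; f_rv = 163 × 1000 / (2 × 572.6) = 142.3 MPa.
F'_nt = 1.3 F_nt − (F_nt / φF_nv) f_rv = 1.3·780 − (780/(0.75·469))·142.3 = 698.4 MPa, capped at F_nt → F'_nt = 698.4 MPa.
R_n = F'_nt · A_b · n = 698.4 × 572.6 × 2 / 1000 = 799.7 kN.
Design strength φR_n = 0.75 × 799.7 = 600 kN.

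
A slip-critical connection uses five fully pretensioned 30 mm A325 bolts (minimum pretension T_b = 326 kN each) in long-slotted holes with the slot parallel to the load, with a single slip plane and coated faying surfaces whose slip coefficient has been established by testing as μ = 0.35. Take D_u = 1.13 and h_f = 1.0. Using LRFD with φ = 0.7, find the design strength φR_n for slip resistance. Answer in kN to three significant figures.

R_n = μ · D_u · h_f · T_b · n_s · n_b = 0.35 × 1.13 × 1.0 × 326 × 1 × 5 = 644.7 kN.
Design strength φR_n = 0.7 × 644.7 = 451 kN.

451 kN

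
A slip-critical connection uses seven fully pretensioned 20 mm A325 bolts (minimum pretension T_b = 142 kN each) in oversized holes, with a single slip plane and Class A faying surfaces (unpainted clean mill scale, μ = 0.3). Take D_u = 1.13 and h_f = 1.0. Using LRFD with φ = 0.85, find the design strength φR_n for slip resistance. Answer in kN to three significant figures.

286 kN

R_n = μ · D_u · h_f · T_b · n_s · n_b = 0.3 × 1.13 × 1.0 × 142 × 1 × 7 = 337 kN.
Design strength φR_n = 0.85 × 337 = 286 kN.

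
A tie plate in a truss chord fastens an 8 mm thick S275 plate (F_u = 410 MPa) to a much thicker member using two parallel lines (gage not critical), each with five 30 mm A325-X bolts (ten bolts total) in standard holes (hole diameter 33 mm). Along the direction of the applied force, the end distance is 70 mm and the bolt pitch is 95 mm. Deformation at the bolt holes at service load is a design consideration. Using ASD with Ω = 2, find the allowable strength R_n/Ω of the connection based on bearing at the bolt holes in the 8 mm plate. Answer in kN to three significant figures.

Per bolt r_n = 1.2 l_c t F_u ≤ 2.4 d t F_u; upper limit = 2.4 × 30 × 8 × 410 / 1000 = 236.2 kN.
Edge bolt: l_c = 70 − 33/2 = 53.5 mm → 1.2 × 53.5 × 8 × 410 / 1000 = 210.6 → r_n = 210.6 kN.
Interior bolts: l_c = 95 − 33 = 62 mm → 1.2 × 62 × 8 × 410 / 1000 = 244 → r_n = 236.2 kN.
R_n = 2 × 210.6 + 8 × 236.2 = 2310 kN.
Allowable strength R_n/Ω = 2310 / 2 = 1160 kN.

1160 kN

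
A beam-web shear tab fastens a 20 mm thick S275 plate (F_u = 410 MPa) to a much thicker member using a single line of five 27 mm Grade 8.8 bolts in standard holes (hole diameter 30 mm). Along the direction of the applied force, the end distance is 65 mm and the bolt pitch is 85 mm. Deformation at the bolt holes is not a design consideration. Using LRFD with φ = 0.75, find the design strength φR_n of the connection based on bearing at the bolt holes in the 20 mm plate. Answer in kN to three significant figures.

2450 kN

Per bolt r_n = 1.5 l_c t F_u ≤ 3.0 d t F_u; upper limit = 3.0 × 27 × 20 × 410 / 1000 = 664.2 kN.
Edge bolt: l_c = 65 − 30/2 = 50 mm → 1.5 × 50 × 20 × 410 / 1000 = 615 → r_n = 615 kN.
Interior bolts: l_c = 85 − 30 = 55 mm → 1.5 × 55 × 20 × 410 / 1000 = 676.5 → r_n = 664.2 kN.
R_n = 1 × 615 + 4 × 664.2 = 3272 kN.
Design strength φR_n = 0.75 × 3272 = 2450 kN.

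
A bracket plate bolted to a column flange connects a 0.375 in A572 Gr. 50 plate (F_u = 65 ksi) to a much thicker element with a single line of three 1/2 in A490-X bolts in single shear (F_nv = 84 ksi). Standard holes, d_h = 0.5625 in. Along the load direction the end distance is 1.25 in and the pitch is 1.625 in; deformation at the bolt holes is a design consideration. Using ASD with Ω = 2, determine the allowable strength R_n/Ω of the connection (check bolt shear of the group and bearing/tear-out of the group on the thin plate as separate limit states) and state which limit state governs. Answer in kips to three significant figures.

Bolt shear: A_b = π·0.5²/4 = 0.1963 in²; R_n = 84 × 0.1963 × 3 × 1 = 49.48 kips → 49.48 / 2 = 24.7 kips.
Bearing (1.2 l_c t F_u ≤ 2.4 d t F_u): upper limit = 2.4·0.5·0.375·65 = 29.25 kips.
  Edge l_c = 1.25 − 0.5625/2 = 0.9688 → r_n = 28.34 kips; interior l_c = 1.625 − 0.5625 = 1.062 → r_n = 29.25 kips.
  R_n,bearing = 1·28.34 + 2·29.25 = 86.84 kips → 86.84 / 2 = 43.4 kips.
Bolt shear governs: 24.7 kips.

24.7 kips (bolt shear governs)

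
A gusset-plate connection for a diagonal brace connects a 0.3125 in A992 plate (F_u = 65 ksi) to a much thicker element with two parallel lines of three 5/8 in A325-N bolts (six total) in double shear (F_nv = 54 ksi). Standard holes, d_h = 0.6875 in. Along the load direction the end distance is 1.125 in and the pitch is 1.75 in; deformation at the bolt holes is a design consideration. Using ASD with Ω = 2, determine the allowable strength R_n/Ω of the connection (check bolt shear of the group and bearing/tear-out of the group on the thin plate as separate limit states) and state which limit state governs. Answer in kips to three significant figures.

70.8 kips (bearing governs)

Bolt shear: A_b = π·0.625²/4 = 0.3068 in²; R_n = 54 × 0.3068 × 6 × 2 = 198.8 kips → 198.8 / 2 = 99.4 kips.
Bearing (1.2 l_c t F_u ≤ 2.4 d t F_u): upper limit = 2.4·0.625·0.3125·65 = 30.47 kips.
  Edge l_c = 1.125 − 0.6875/2 = 0.7812 → r_n = 19.04 kips; interior l_c = 1.75 − 0.6875 = 1.062 → r_n = 25.9 kips.
  R_n,bearing = 2·19.04 + 4·25.9 = 141.7 kips → 141.7 / 2 = 70.8 kips.
Bearing governs: 70.8 kips.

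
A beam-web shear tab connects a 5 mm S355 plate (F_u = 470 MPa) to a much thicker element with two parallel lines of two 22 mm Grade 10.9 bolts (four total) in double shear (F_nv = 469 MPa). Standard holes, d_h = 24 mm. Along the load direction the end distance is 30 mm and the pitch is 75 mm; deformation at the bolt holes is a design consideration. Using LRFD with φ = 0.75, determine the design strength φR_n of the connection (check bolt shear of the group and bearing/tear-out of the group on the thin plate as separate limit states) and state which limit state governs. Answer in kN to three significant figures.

Bolt shear: A_b = π·22²/4 = 380.1 mm²; R_n = 469 × 380.1 × 4 × 2 / 1000 = 1426 kN → 0.75 × 1426 = 1070 kN.
Bearing (1.2 l_c t F_u ≤ 2.4 d t F_u): upper limit = 2.4·22·5·470 / 1000 = 124.1 kN.
  Edge l_c = 30 − 24/2 = 18 → r_n = 50.76 kN; interior l_c = 75 − 24 = 51 → r_n = 124.1 kN.
  R_n,bearing = 2·50.76 + 2·124.1 = 349.7 kN → 0.75 × 349.7 = 262 kN.
Bearing governs: 262 kN.

262 kN (bearing governs)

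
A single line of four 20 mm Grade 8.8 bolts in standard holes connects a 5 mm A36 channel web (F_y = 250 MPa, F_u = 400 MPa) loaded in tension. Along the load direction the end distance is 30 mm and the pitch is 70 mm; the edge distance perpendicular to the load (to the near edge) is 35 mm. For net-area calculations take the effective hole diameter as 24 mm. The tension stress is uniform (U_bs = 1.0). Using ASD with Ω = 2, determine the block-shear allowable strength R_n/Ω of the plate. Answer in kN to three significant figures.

113 kN

Shear plane L_v = 30 + 3·70 = 240 mm; A_gv = 240 × 5 = 1200 mm².
A_nv = (240 − 3.5·24) × 5 = 780 mm².
A_nt = (35 − 0.5·24) × 5 = 115 mm².
0.6 F_u A_nv = 187.2 kN; 0.6 F_y A_gv = 180 kN → shear yielding governs the shear term.
R_n = 180 + 1.0 × 400 × 115 / 1000 = 226 kN.
Allowable strength R_n/Ω = 226 / 2 = 113 kN.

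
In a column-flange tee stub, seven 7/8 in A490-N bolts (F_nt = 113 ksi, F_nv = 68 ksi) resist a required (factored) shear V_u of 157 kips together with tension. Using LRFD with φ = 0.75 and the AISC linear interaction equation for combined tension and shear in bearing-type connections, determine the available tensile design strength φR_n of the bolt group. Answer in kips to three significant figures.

A_b = π·0.875²/4 = 0.6013 in²; f_rv = 157 / (7 × 0.6013) = 37.3 ksi.
F'_nt = 1.3 F_nt − (F_nt / φF_nv) f_rv = 1.3·113 − (113/(0.75·68))·37.3 = 64.26 ksi, capped at F_nt → F'_nt = 64.26 ksi.
R_n = F'_nt · A_b · n = 64.26 × 0.6013 × 7 = 270.5 kips.
Design strength φR_n = 0.75 × 270.5 = 203 kips.

203 kips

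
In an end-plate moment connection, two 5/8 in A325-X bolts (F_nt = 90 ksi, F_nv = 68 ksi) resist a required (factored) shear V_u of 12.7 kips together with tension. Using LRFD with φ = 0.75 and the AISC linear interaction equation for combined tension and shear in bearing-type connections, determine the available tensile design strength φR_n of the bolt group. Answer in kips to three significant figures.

37 kips

A_b = π·0.625²/4 = 0.3068 in²; f_rv = 12.7 / (2 × 0.3068) = 20.7 ksi.
F'_nt = 1.3 F_nt − (F_nt / φF_nv) f_rv = 1.3·90 − (90/(0.75·68))·20.7 = 80.47 ksi, capped at F_nt → F'_nt = 80.47 ksi.
R_n = F'_nt · A_b · n = 80.47 × 0.3068 × 2 = 49.38 kips.
Design strength φR_n = 0.75 × 49.38 = 37 kips.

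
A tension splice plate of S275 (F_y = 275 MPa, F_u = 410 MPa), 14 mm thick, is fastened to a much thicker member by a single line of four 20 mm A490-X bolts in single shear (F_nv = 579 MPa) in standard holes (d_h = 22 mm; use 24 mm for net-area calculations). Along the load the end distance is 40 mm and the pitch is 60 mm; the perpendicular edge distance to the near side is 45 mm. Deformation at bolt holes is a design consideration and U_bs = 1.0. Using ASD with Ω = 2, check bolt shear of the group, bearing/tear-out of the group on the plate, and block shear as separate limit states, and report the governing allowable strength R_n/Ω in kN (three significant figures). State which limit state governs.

Bolt shear: A_b = π·20²/4 = 314.2 mm²; R_n = 579 × 314.2 × 4 × 1 / 1000 = 727.6 kN → 727.6 / 2 = 364 kN.
Bearing: edge l_c = 29, r_n = 199.8 kN; interior l_c = 38, r_n = 261.7 kN; R_n = 199.8 + 3·261.7 = 985 kN → 492 kN.
Block shear: A_gv = 3080, A_nv = 1904, A_nt = 462 mm²; R_n = min(0.6F_uA_nv, 0.6F_yA_gv) + U_bs·F_u·A_nt = 657.8 kN → 329 kN.
Block shear governs: 329 kN.

329 kN (block shear governs)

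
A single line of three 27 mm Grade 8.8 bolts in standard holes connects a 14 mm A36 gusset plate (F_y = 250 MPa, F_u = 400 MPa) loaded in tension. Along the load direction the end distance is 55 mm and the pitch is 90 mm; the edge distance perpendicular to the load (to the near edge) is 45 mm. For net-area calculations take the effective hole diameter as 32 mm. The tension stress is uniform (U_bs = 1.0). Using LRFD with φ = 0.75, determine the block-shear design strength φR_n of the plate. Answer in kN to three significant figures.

Shear plane L_v = 55 + 2·90 = 235 mm; A_gv = 235 × 14 = 3290 mm².
A_nv = (235 − 2.5·32) × 14 = 2170 mm².
A_nt = (45 − 0.5·32) × 14 = 406 mm².
0.6 F_u A_nv = 520.8 kN; 0.6 F_y A_gv = 493.5 kN → shear yielding governs the shear term.
R_n = 493.5 + 1.0 × 400 × 406 / 1000 = 655.9 kN.
Design strength φR_n = 0.75 × 655.9 = 492 kN.

492 kN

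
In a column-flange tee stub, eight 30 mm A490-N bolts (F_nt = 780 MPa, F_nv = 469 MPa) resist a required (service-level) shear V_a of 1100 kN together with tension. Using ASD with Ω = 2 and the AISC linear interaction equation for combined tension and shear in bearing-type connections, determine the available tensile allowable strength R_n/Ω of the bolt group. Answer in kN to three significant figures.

A_b = π·30²/4 = 706.9 mm²; f_rv = 1100 × 1000 / (8 × 706.9) = 194.5 MPa.
F'_nt = 1.3 F_nt − (Ω F_nt / F_nv) f_rv = 1.3·780 − (2·780/469)·194.5 = 367 MPa, capped at F_nt → F'_nt = 367 MPa.
R_n = F'_nt · A_b · n = 367 × 706.9 × 8 / 1000 = 2075 kN.
Allowable strength R_n/Ω = 2075 / 2 = 1040 kN.

1040 kN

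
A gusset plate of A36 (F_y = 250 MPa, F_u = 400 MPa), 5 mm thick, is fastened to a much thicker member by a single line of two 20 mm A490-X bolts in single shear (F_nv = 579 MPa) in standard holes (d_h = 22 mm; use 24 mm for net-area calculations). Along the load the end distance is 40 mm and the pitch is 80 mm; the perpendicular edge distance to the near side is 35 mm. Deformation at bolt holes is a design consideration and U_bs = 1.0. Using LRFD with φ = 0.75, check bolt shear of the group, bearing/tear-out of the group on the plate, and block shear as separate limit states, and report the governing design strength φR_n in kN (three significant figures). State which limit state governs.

102 kN (block shear governs)

Bolt shear: A_b = π·20²/4 = 314.2 mm²; R_n = 579 × 314.2 × 2 × 1 / 1000 = 363.8 kN → 0.75 × 363.8 = 273 kN.
Bearing: edge l_c = 29, r_n = 69.6 kN; interior l_c = 58, r_n = 96 kN; R_n = 69.6 + 1·96 = 165.6 kN → 124 kN.
Block shear: A_gv = 600, A_nv = 420, A_nt = 115 mm²; R_n = min(0.6F_uA_nv, 0.6F_yA_gv) + U_bs·F_u·A_nt = 136 kN → 102 kN.
Block shear governs: 102 kN.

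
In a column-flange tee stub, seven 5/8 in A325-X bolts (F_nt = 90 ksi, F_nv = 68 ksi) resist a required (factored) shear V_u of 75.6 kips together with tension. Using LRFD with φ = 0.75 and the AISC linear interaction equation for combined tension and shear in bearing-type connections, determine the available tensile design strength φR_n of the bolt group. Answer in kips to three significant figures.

88.4 kips

A_b = π·0.625²/4 = 0.3068 in²; f_rv = 75.6 / (7 × 0.3068) = 35.2 ksi.
F'_nt = 1.3 F_nt − (F_nt / φF_nv) f_rv = 1.3·90 − (90/(0.75·68))·35.2 = 54.88 ksi, capped at F_nt → F'_nt = 54.88 ksi.
R_n = F'_nt · A_b · n = 54.88 × 0.3068 × 7 = 117.9 kips.
Design strength φR_n = 0.75 × 117.9 = 88.4 kips.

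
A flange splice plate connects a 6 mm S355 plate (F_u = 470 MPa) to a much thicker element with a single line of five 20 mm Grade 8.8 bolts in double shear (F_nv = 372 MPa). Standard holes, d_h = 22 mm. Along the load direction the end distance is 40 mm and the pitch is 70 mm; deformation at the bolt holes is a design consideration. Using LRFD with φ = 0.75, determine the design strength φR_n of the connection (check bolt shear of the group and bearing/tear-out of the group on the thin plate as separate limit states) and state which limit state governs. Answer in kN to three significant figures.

Bolt shear: A_b = π·20²/4 = 314.2 mm²; R_n = 372 × 314.2 × 5 × 2 / 1000 = 1169 kN → 0.75 × 1169 = 877 kN.
Bearing (1.2 l_c t F_u ≤ 2.4 d t F_u): upper limit = 2.4·20·6·470 / 1000 = 135.4 kN.
  Edge l_c = 40 − 22/2 = 29 → r_n = 98.14 kN; interior l_c = 70 − 22 = 48 → r_n = 135.4 kN.
  R_n,bearing = 1·98.14 + 4·135.4 = 639.6 kN → 0.75 × 639.6 = 480 kN.
Bearing governs: 480 kN.

480 kN (bearing governs)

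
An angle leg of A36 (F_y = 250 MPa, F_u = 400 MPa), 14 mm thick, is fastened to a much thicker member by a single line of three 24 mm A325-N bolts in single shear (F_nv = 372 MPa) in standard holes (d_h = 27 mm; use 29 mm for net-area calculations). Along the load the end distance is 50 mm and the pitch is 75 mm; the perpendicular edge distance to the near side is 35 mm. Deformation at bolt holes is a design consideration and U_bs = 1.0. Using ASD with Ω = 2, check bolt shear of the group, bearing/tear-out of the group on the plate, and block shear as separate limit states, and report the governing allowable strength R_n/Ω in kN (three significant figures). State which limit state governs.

252 kN (bolt shear governs)

Bolt shear: A_b = π·24²/4 = 452.4 mm²; R_n = 372 × 452.4 × 3 × 1 / 1000 = 504.9 kN → 504.9 / 2 = 252 kN.
Bearing: edge l_c = 36.5, r_n = 245.3 kN; interior l_c = 48, r_n = 322.6 kN; R_n = 245.3 + 2·322.6 = 890.4 kN → 445 kN.
Block shear: A_gv = 2800, A_nv = 1785, A_nt = 287 mm²; R_n = min(0.6F_uA_nv, 0.6F_yA_gv) + U_bs·F_u·A_nt = 534.8 kN → 267 kN.
Bolt shear governs: 252 kN.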